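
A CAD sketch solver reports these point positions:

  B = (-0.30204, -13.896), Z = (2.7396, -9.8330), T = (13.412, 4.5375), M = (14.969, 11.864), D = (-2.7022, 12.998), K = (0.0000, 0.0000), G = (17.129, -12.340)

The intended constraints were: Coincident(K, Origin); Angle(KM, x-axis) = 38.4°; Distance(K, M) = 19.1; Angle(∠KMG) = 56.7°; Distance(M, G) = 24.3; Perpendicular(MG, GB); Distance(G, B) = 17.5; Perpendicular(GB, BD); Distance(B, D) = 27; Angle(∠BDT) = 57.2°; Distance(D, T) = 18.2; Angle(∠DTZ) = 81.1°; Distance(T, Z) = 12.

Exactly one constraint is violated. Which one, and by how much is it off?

Distance(T, Z) = 12 — off by 5.90.

K = (0.00, 0.00) ✓; KM at 38.40° ✓; |KM| = 19.10 ✓; ∠KMG = 56.70° ✓; |MG| = 24.30 ✓; ∠(MG, GB) = 90.00° ✓; |GB| = 17.50 ✓; ∠(GB, BD) = 90.00° ✓; |BD| = 27.00 ✓; ∠BDT = 57.20° ✓; |DT| = 18.20 ✓; ∠DTZ = 81.10° ✓; |TZ| = 17.90 ✗.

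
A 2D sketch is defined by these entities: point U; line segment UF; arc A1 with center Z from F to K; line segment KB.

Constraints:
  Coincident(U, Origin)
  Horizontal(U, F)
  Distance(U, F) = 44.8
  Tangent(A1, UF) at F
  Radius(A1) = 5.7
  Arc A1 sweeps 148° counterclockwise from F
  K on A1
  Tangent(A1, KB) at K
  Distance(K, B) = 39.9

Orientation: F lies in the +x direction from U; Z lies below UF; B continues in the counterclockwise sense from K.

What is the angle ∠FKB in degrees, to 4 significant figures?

106.0°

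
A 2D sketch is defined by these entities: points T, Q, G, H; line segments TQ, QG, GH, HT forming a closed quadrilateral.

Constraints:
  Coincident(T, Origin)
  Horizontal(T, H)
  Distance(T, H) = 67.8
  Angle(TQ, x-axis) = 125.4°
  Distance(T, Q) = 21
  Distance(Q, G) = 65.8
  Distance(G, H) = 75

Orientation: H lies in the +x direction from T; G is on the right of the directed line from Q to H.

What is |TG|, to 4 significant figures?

46.19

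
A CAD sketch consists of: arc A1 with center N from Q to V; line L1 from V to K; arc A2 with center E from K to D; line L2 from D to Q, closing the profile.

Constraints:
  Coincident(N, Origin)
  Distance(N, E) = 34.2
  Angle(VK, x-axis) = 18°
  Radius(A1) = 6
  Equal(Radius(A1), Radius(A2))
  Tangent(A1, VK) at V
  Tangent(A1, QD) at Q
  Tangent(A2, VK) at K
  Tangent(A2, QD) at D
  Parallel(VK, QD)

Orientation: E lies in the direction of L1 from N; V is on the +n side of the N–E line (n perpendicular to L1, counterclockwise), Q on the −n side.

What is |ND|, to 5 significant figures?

34.722

The slot axis is L1's direction at 18.0°, so u = (cos 18.0°, sin 18.0°) = (0.95106, 0.30902) and n = (−sin 18.0°, cos 18.0°) = (-0.30902, 0.95106). N is at the origin and E lies 34.2 along u from N, so E = 34.2·u = (32.526, 10.568). Tangency of A1 to both parallel lines with radius 6.0 puts V and Q at N ± 6.0·n: V = (-1.8541, 5.7063), Q = (1.8541, -5.7063). Equal radii place K and D the same way about E: K = E + 6.0·n = (30.672, 16.275), D = E − 6.0·n = (34.380, 4.8620). Then |ND| = |D − N| = 34.722.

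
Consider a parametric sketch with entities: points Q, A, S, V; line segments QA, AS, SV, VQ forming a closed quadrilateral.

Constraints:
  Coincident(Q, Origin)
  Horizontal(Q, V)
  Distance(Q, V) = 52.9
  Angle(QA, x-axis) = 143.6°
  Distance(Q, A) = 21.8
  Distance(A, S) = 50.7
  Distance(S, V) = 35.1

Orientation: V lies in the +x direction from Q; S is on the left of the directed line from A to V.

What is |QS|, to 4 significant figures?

41.43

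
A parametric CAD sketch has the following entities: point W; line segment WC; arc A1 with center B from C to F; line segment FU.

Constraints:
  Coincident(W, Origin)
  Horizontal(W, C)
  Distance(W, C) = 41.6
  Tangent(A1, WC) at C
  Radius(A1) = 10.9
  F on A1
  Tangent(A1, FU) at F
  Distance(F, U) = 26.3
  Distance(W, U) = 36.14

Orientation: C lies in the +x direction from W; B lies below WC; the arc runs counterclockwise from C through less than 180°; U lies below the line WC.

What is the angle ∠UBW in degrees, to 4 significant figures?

56.44°

W is at the origin; WC is horizontal with |WC| = 41.6 and C on the +x side, so C = (41.60, 0.000). Since A1 is tangent to WC there, BC ⟂ WC, so B = C + (0, -10.9) = (41.60, -10.90). Since BF ⟂ FU (tangency), |BU| = √(10.9² + 26.3²) = 28.47 regardless of where F sits on A1. So U lies on both circle(W, 36.14) and circle(B, 28.47); the below-WC intersection is U = (20.36, -29.86). F is the foot of the tangent from U: F = (31.78, -6.167).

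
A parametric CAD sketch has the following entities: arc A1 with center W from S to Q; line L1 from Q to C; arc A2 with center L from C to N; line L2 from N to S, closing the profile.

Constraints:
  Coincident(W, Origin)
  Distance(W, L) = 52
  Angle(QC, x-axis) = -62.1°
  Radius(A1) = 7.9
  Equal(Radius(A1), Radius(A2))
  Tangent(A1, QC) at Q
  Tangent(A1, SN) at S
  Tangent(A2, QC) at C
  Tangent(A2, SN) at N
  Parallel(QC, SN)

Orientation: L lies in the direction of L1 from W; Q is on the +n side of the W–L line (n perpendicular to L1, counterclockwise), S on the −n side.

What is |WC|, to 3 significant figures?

52.6

Tangency of A1 to both parallel lines with radius 7.9 puts Q and S at W ± 7.9·n: Q = (6.98, 3.70), S = (-6.98, -3.70). Equal radii place C and N the same way about L: C = L + 7.9·n = (31.3, -42.3), N = L − 7.9·n = (17.4, -49.7). Then |WC| = |C − W| = 52.6.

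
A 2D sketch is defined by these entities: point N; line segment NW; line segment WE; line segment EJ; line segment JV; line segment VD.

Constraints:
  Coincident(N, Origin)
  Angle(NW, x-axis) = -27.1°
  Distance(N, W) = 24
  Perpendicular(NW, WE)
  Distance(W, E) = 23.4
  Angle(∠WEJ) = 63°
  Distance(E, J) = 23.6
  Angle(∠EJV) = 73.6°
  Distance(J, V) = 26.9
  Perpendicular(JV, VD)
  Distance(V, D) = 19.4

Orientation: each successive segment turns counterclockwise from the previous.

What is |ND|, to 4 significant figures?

36.13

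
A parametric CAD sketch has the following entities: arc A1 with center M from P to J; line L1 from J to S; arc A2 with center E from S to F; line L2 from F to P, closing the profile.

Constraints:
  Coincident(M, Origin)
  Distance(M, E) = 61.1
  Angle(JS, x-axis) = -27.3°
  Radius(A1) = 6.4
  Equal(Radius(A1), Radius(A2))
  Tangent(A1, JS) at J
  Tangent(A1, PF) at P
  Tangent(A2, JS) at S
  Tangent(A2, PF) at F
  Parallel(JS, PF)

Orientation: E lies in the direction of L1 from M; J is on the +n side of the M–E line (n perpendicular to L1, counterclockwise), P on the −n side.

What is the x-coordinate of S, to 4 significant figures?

57.23

Tangency of A1 to both parallel lines with radius 6.4 puts J and P at M ± 6.4·n: J = (2.935, 5.687), P = (-2.935, -5.687). Equal radii place S and F the same way about E: S = E + 6.4·n = (57.23, -22.34), F = E − 6.4·n = (51.36, -33.71). So S.x = 57.23.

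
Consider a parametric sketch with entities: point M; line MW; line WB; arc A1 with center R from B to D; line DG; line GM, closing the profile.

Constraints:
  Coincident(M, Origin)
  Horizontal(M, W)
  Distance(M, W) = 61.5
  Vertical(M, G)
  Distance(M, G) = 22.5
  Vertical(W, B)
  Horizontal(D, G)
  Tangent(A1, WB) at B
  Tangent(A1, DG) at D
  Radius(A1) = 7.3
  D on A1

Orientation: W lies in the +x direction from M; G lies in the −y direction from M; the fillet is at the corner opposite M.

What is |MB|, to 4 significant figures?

63.35

M is at the origin; M and W share the same y with |MW| = 61.5 and W on the +x side, so W = (61.50, 0.000). MG is vertical with |MG| = 22.5 and G on the −y side, so G = (0.000, -22.50). The virtual corner opposite M is at (61.50, -22.50). Tangency of A1 to WB means the radius RB is perpendicular to WB and the tangent condition forces RD to be normal to DG, with radius 7.3, so the center R sits 7.3 in from both sides at R = (54.20, -15.20). That places the tangent points at B = (61.50, -15.20) on WB and D = (54.20, -22.50) on DG. Then |MB| = |B − M| = 63.35.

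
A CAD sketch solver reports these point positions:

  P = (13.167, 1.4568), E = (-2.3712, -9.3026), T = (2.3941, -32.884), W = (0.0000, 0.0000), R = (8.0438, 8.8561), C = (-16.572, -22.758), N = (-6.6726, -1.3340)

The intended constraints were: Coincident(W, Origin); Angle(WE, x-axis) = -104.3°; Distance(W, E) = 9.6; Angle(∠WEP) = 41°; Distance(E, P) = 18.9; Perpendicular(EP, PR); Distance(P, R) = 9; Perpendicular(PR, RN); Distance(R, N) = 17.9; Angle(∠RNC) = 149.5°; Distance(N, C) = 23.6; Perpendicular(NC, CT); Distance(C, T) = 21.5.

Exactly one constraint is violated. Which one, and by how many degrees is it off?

Perpendicular(NC, CT) — off by 3.30°.

W = (0.00, 0.00) ✓; WE at -104.3° ✓; |WE| = 9.600 ✓; ∠WEP = 41.00° ✓; |EP| = 18.90 ✓; ∠(EP, PR) = 90.00° ✓; |PR| = 9.000 ✓; ∠(PR, RN) = 90.00° ✓; |RN| = 17.90 ✓; ∠RNC = 149.5° ✓; |NC| = 23.60 ✓; ∠(NC, CT) = 86.70° ✗; |CT| = 21.50 ✓.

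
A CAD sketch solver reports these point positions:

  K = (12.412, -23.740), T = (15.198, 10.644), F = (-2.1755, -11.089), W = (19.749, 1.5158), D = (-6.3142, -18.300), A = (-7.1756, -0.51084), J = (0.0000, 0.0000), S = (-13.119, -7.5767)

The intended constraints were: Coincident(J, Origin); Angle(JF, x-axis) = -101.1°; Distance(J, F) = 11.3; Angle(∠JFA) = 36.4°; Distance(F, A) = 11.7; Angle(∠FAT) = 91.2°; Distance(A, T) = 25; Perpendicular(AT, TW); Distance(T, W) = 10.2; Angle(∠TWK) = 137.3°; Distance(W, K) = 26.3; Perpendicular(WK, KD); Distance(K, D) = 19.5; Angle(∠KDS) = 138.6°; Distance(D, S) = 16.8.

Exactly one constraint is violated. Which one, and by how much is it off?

Distance(D, S) = 16.8 — off by 4.10.

J = (0.00, 0.00) ✓; JF at -101.1° ✓; |JF| = 11.30 ✓; ∠JFA = 36.40° ✓; |FA| = 11.70 ✓; ∠FAT = 91.20° ✓; |AT| = 25.00 ✓; ∠(AT, TW) = 90.00° ✓; |TW| = 10.20 ✓; ∠TWK = 137.3° ✓; |WK| = 26.30 ✓; ∠(WK, KD) = 90.00° ✓; |KD| = 19.50 ✓; ∠KDS = 138.6° ✓; |DS| = 12.70 ✗.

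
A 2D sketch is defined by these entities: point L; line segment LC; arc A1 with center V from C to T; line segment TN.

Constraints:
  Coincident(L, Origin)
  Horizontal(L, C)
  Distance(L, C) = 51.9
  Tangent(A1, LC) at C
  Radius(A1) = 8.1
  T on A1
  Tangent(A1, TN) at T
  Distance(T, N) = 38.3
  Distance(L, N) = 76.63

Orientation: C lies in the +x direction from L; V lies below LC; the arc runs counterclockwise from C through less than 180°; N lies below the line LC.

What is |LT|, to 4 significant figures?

46.09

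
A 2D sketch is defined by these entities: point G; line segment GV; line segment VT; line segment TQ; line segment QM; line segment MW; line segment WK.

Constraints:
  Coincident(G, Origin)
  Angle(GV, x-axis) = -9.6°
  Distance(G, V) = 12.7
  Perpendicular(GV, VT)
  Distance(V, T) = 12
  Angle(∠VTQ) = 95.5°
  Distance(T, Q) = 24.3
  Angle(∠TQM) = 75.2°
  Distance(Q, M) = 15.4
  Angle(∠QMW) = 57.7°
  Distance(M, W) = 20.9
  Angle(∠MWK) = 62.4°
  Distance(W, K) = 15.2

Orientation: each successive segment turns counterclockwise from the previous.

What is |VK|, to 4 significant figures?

27.39

∠QMW = 57.7° gives MW at 32.00° from the x-axis; with |MW| = 20.9, W = (8.706, 11.72). ∠MWK = 62.4° gives WK at 149.6° from the x-axis; with |WK| = 15.2, K = (-4.404, 19.41). Then |VK| = |K − V| = 27.39.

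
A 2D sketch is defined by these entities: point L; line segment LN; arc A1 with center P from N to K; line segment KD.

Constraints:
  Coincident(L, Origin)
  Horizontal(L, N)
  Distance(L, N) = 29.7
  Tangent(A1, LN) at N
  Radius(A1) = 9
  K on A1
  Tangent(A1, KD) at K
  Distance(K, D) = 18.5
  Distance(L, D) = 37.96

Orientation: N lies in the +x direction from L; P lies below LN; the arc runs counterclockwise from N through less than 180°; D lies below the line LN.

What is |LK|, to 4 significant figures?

23.51

Checks: |LN| = 29.70 ✓; |PK| = 9.000 ✓; ∠(PK, KD) = 90.00° ✓; |KD| = 18.50 ✓; |LD| = 37.96 ✓.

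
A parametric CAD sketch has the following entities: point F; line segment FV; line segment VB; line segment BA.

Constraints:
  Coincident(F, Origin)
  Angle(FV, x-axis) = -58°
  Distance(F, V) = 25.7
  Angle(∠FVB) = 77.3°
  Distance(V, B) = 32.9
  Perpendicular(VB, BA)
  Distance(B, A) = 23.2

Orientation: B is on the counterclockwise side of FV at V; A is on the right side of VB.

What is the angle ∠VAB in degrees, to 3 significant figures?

54.8°

∠FVB = 77.3°, so VB runs at -58.0° + (180° − 77.3°) = 44.7° from the x-axis; with |VB| = 32.9, B = V + 32.9·(cos 44.7°, sin 44.7°) = (37.0, 1.35). The perpendicularity gives BA at right angles to VB; with |BA| = 23.2 on the right of VB, A = B + 23.2·(0.703, -0.711) = (53.3, -15.1). Then cos ∠VAB = AV·AB / (|AV||AB|), giving 54.8°.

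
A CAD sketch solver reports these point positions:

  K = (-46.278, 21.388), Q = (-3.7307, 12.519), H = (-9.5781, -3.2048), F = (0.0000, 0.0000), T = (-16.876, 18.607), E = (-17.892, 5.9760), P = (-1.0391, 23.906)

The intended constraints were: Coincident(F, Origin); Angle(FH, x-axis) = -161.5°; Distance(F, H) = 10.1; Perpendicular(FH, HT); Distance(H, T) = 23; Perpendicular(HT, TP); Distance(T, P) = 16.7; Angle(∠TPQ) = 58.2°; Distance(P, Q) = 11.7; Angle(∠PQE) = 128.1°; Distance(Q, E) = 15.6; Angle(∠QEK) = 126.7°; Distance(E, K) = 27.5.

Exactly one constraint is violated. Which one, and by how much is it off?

Distance(E, K) = 27.5 — off by 4.80.

F = (0.00, 0.00) ✓; FH at -161.5° ✓; |FH| = 10.10 ✓; ∠(FH, HT) = 90.00° ✓; |HT| = 23.00 ✓; ∠(HT, TP) = 90.00° ✓; |TP| = 16.70 ✓; ∠TPQ = 58.20° ✓; |PQ| = 11.70 ✓; ∠PQE = 128.1° ✓; |QE| = 15.60 ✓; ∠QEK = 126.7° ✓; |EK| = 32.30 ✗.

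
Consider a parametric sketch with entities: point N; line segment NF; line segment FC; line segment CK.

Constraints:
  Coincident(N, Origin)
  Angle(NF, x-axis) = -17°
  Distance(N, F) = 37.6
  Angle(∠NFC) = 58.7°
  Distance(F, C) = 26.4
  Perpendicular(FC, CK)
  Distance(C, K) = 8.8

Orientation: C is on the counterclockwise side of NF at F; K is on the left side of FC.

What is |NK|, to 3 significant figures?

24.3

N is at the origin; NF runs at -17.0° with length 37.6, so F = 37.6·(cos -17.0°, sin -17.0°) = (36.0, -11.0). ∠NFC = 58.7°, so FC runs at -17.0° + (180° − 58.7°) = 104° from the x-axis; with |FC| = 26.4, C = F + 26.4·(cos 104°, sin 104°) = (29.4, 14.6). FC is perpendicular to CK; with |CK| = 8.8 on the left of FC, K = C + 8.8·(-0.969, -0.247) = (20.9, 12.4). Then |NK| = |K − N| = 24.3.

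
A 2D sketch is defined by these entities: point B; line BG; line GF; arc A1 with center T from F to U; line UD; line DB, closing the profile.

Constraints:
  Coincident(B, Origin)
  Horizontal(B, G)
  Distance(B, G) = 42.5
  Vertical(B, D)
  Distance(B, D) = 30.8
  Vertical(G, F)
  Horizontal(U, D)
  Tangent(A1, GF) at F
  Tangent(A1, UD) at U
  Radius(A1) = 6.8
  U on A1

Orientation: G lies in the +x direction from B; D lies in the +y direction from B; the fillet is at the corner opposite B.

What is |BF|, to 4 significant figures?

48.81

B is at the origin; B and G share the same y with |BG| = 42.5 and G on the +x side, so G = (42.50, 0.000). B and D share the same x with |BD| = 30.8 and D on the +y side, so D = (0.000, 30.80). The virtual corner opposite B is at (42.50, 30.80). The tangent condition forces TF to be normal to GF and since A1 is tangent to UD there, TU ⟂ UD, with radius 6.8, so the center T sits 6.8 in from both sides at T = (35.70, 24.00). That places the tangent points at F = (42.50, 24.00) on GF and U = (35.70, 30.80) on UD. Then |BF| = |F − B| = 48.81.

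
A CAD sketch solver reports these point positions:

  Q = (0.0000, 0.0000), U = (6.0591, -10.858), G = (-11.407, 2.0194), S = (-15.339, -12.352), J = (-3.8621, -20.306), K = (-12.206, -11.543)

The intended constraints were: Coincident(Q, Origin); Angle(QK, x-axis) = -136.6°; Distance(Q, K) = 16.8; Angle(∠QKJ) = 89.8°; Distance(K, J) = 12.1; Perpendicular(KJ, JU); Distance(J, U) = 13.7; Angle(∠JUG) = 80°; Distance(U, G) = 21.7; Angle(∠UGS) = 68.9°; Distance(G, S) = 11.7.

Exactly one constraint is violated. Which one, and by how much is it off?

Distance(G, S) = 11.7 — off by 3.20.

Q = (0.00, 0.00) ✓; QK at -136.6° ✓; |QK| = 16.80 ✓; ∠QKJ = 89.80° ✓; |KJ| = 12.10 ✓; ∠(KJ, JU) = 90.00° ✓; |JU| = 13.70 ✓; ∠JUG = 80.00° ✓; |UG| = 21.70 ✓; ∠UGS = 68.90° ✓; |GS| = 14.90 ✗.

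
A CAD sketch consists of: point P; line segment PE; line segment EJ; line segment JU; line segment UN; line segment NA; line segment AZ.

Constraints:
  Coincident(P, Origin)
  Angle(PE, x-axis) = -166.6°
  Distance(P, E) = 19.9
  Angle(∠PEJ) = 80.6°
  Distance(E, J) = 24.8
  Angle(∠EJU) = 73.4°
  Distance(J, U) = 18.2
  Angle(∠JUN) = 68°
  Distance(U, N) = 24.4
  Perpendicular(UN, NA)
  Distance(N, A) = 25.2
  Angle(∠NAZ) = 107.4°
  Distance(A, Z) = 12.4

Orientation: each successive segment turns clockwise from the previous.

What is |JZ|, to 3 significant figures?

13.3

P is at the origin; PE runs at -166.6° with length 19.9, so E = (-19.4, -4.61). ∠PEJ = 80.6° gives EJ at 94.0° from the x-axis; with |EJ| = 24.8, J = (-21.1, 20.1). ∠EJU = 73.4° gives JU at -12.6° from the x-axis; with |JU| = 18.2, U = (-3.33, 16.2). ∠JUN = 68.0° gives UN at -125° from the x-axis; with |UN| = 24.4, N = (-17.2, -3.93). UN ⟂ NA, so NA runs at 145°; with |NA| = 25.2, A = (-37.9, 10.4). ∠NAZ = 107.4° gives AZ at 72.8° from the x-axis; with |AZ| = 12.4, Z = (-34.3, 22.2). Then |JZ| = |Z − J| = 13.3.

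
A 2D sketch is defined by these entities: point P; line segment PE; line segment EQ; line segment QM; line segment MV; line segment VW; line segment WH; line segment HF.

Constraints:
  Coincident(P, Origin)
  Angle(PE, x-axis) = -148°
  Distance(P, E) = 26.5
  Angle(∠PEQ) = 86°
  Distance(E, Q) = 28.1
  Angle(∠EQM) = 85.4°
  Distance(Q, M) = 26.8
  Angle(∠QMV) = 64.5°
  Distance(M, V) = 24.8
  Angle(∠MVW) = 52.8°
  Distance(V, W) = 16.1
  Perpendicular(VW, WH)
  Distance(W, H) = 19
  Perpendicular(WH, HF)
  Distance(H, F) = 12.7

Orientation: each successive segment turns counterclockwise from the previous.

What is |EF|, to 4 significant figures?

33.97

P is at the origin; PE runs at -148.0° with length 26.5, so E = (-22.47, -14.04). ∠PEQ = 86.0° gives EQ at -54.00° from the x-axis; with |EQ| = 28.1, Q = (-5.957, -36.78). ∠EQM = 85.4° gives QM at 40.60° from the x-axis; with |QM| = 26.8, M = (14.39, -19.34). ∠QMV = 64.5° gives MV at 156.1° from the x-axis; with |MV| = 24.8, V = (-8.282, -9.288). ∠MVW = 52.8° gives VW at -76.70° from the x-axis; with |VW| = 16.1, W = (-4.578, -24.96). VW ⟂ WH, so WH runs at 13.30°; with |WH| = 19.0, H = (13.91, -20.59). WH ⟂ HF, so HF runs at 103.3°; with |HF| = 12.7, F = (10.99, -8.226). Then |EF| = |F − E| = 33.97.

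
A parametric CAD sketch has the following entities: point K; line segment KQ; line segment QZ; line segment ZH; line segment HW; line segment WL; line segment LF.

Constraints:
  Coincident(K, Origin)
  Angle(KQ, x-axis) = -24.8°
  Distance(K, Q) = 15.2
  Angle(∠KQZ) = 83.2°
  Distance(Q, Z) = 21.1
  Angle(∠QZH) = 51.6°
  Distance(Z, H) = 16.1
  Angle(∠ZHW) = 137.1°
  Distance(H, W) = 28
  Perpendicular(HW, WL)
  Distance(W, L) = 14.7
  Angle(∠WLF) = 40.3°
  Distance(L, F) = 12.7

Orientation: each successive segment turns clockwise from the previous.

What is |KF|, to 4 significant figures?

11.88

K is at the origin; KQ runs at -24.8° with length 15.2, so Q = (13.80, -6.376). ∠KQZ = 83.2° gives QZ at -121.6° from the x-axis; with |QZ| = 21.1, Z = (2.742, -24.35). ∠QZH = 51.6° gives ZH at 110.0° from the x-axis; with |ZH| = 16.1, H = (-2.764, -9.218). ∠ZHW = 137.1° gives HW at 67.10° from the x-axis; with |HW| = 28.0, W = (8.131, 16.58). HW ⟂ WL, so WL runs at -22.90°; with |WL| = 14.7, L = (21.67, 10.86). ∠WLF = 40.3° gives LF at -162.6° from the x-axis; with |LF| = 12.7, F = (9.554, 7.057). Then |KF| = |F − K| = 11.88.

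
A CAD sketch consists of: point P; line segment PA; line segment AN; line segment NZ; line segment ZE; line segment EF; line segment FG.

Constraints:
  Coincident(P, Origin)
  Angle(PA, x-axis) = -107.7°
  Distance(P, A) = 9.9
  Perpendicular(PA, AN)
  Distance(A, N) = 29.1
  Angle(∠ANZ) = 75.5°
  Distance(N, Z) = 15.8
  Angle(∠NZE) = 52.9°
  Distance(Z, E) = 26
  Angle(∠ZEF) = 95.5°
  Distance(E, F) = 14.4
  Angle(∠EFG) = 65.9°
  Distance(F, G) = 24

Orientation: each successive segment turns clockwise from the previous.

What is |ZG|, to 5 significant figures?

8.1287

∠ZEF = 95.5° gives EF at -153.80° from the x-axis; with |EF| = 14.4, F = (-26.043, -17.893). ∠EFG = 65.9° gives FG at 92.100° from the x-axis; with |FG| = 24.0, G = (-26.923, 6.0905). Then |ZG| = |G − Z| = 8.1287.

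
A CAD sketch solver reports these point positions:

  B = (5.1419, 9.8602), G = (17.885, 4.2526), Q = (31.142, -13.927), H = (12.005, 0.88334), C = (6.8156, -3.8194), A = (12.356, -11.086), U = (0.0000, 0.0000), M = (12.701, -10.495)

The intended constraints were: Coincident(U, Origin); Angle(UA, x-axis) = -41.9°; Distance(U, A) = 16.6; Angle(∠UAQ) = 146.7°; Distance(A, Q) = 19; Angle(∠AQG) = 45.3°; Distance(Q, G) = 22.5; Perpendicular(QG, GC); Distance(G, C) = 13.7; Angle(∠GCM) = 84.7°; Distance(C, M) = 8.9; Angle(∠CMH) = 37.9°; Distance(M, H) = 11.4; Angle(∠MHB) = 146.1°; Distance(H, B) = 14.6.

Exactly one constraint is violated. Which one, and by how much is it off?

Distance(H, B) = 14.6 — off by 3.30.

U = (0.00, 0.00) ✓; UA at -41.90° ✓; |UA| = 16.60 ✓; ∠UAQ = 146.7° ✓; |AQ| = 19.00 ✓; ∠AQG = 45.30° ✓; |QG| = 22.50 ✓; ∠(QG, GC) = 90.00° ✓; |GC| = 13.70 ✓; ∠GCM = 84.70° ✓; |CM| = 8.900 ✓; ∠CMH = 37.90° ✓; |MH| = 11.40 ✓; ∠MHB = 146.1° ✓; |HB| = 11.30 ✗.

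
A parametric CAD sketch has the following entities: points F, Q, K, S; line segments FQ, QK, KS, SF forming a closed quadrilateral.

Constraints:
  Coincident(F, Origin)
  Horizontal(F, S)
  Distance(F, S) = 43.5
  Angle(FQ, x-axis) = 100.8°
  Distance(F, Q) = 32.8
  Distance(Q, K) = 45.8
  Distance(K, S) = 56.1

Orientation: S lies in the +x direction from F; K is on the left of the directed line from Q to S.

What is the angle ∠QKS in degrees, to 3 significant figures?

70.2°

Checks: |QK| = 45.80 ✓; |KS| = 56.10 ✓.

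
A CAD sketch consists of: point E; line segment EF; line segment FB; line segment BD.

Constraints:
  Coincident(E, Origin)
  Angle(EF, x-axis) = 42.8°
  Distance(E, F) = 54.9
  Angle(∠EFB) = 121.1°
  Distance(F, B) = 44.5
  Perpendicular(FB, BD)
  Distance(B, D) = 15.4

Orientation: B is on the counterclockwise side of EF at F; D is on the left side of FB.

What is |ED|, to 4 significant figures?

79.42

E is at the origin; EF runs at 42.8° with length 54.9, so F = 54.9·(cos 42.8°, sin 42.8°) = (40.28, 37.30). ∠EFB = 121.1°, so FB runs at 42.8° + (180° − 121.1°) = 101.7° from the x-axis; with |FB| = 44.5, B = F + 44.5·(cos 101.7°, sin 101.7°) = (31.26, 80.88). The perpendicularity gives BD at right angles to FB; with |BD| = 15.4 on the left of FB, D = B + 15.4·(-0.9792, -0.2028) = (16.18, 77.75). Then |ED| = |D − E| = 79.42.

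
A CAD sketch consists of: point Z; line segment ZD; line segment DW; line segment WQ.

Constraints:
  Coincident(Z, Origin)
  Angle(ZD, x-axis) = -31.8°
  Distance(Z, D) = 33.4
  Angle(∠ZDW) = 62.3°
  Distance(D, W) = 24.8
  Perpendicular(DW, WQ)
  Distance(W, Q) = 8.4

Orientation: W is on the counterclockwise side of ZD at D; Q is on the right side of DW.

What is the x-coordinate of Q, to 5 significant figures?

38.538

Z is at the origin; ZD runs at -31.8° with length 33.4, so D = 33.4·(cos -31.8°, sin -31.8°) = (28.386, -17.600). ∠ZDW = 62.3°, so DW runs at -31.8° + (180° − 62.3°) = 85.900° from the x-axis; with |DW| = 24.8, W = D + 24.8·(cos 85.900°, sin 85.900°) = (30.160, 7.1362). DW is perpendicular to WQ; with |WQ| = 8.4 on the right of DW, Q = W + 8.4·(0.99744, -0.071497) = (38.538, 6.5356). So Q.x = 38.538.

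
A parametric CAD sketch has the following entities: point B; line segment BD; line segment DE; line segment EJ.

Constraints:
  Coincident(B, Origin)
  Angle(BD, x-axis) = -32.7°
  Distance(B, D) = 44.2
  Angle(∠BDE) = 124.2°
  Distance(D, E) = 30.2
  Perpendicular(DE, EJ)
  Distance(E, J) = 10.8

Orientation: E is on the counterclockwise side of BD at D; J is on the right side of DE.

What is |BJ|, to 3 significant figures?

72.6

B is at the origin; BD runs at -32.7° with length 44.2, so D = 44.2·(cos -32.7°, sin -32.7°) = (37.2, -23.9). ∠BDE = 124.2°, so DE runs at -32.7° + (180° − 124.2°) = 23.1° from the x-axis; with |DE| = 30.2, E = D + 30.2·(cos 23.1°, sin 23.1°) = (65.0, -12.0). DE is perpendicular to EJ; with |EJ| = 10.8 on the right of DE, J = E + 10.8·(0.392, -0.920) = (69.2, -22.0). Then |BJ| = |J − B| = 72.6.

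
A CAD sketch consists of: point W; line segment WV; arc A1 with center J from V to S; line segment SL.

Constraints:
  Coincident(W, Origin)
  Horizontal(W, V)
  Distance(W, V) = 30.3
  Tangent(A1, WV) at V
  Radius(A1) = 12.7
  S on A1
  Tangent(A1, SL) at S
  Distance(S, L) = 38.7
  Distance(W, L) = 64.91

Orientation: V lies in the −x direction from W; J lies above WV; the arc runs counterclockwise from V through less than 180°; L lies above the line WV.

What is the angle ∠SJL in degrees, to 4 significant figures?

71.83°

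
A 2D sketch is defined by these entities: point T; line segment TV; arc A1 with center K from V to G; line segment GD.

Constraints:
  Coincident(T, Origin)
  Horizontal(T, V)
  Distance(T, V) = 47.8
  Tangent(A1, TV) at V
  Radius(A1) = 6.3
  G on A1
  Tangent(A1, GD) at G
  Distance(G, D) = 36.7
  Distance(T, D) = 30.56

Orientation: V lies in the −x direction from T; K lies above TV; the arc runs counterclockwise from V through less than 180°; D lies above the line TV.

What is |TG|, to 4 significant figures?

43.65

T is at the origin; T and V share the same y with |TV| = 47.8 and V on the −x side, so V = (-47.80, 0.000). Since A1 is tangent to TV there, KV ⟂ TV, so K = V + (0, 6.3) = (-47.80, 6.300). Since KG ⟂ GD (tangency), |KD| = √(6.3² + 36.7²) = 37.24 regardless of where G sits on A1. So D lies on both circle(T, 30.56) and circle(K, 37.24); the above-TV intersection is D = (-16.16, 25.94). G is the foot of the tangent from D: G = (-43.62, 1.586).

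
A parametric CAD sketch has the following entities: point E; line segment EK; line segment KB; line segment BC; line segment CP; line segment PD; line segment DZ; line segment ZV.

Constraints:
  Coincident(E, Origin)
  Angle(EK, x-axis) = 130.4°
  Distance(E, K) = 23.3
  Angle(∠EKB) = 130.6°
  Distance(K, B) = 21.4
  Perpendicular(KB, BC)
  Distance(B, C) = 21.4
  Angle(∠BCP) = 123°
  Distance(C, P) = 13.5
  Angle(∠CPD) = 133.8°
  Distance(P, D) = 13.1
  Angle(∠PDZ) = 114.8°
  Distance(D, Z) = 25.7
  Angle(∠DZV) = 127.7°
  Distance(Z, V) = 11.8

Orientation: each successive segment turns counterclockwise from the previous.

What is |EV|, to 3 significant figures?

30.1

E is at the origin; EK runs at 130.4° with length 23.3, so K = (-15.1, 17.7). ∠EKB = 130.6° gives KB at 180° from the x-axis; with |KB| = 21.4, B = (-36.5, 17.8). The perpendicularity gives BC at right angles to KB, so BC runs at -90.2°; with |BC| = 21.4, C = (-36.6, -3.58). ∠BCP = 123.0° gives CP at -33.2° from the x-axis; with |CP| = 13.5, P = (-25.3, -11.0). ∠CPD = 133.8° gives PD at 13.0° from the x-axis; with |PD| = 13.1, D = (-12.5, -8.03). ∠PDZ = 114.8° gives DZ at 78.2° from the x-axis; with |DZ| = 25.7, Z = (-7.26, 17.1). ∠DZV = 127.7° gives ZV at 130° from the x-axis; with |ZV| = 11.8, V = (-14.9, 26.1). Then |EV| = |V − E| = 30.1.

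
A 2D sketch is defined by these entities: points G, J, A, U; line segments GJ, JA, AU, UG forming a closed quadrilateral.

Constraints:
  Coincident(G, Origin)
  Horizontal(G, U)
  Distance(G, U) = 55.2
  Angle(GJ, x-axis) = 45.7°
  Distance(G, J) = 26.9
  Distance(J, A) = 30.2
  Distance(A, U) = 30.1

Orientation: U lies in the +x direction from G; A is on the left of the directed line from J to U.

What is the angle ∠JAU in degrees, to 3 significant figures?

86.2°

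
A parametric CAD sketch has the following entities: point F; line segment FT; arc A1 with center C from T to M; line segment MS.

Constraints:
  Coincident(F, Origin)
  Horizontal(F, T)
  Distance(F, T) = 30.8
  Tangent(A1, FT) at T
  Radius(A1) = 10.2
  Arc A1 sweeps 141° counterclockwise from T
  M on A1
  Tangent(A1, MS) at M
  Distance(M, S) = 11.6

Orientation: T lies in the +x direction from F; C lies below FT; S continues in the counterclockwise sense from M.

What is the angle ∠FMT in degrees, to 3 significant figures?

72.9°

F is at the origin; F and T share the same y with |FT| = 30.8 and T on the +x side, so T = (30.8, 0.00). A1 meets FT tangentially, so CT is at right angles to FT, so C = T + (0, -10.2) = (30.8, -10.2). On A1, T sits at bearing 90° from C; a 141° counterclockwise sweep puts M at bearing 231°, so M = C + 10.2·(cos 231°, sin 231°) = (24.4, -18.1). Then cos ∠FMT = MF·MT / (|MF||MT|), giving 72.9°.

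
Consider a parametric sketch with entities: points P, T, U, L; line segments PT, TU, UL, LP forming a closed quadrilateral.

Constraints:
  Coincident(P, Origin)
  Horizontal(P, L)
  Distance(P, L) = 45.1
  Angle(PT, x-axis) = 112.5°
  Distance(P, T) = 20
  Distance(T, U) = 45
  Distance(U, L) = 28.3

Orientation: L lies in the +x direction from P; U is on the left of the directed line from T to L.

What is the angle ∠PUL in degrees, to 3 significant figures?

71.2°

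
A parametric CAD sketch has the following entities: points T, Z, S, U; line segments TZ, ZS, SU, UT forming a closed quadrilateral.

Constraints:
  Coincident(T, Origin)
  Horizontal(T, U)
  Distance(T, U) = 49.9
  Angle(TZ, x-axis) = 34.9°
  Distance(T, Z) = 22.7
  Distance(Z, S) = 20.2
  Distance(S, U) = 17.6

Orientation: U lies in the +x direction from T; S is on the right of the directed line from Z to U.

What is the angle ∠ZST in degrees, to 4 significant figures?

43.85°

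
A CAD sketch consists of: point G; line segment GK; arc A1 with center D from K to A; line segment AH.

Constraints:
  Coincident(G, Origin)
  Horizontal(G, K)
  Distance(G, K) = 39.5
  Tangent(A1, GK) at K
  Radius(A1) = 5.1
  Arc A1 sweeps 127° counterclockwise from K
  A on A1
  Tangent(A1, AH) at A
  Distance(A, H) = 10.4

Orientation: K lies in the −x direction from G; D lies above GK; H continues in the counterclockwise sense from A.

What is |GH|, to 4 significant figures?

44.82

G is at the origin; GK is horizontal with |GK| = 39.5 and K on the −x side, so K = (-39.50, 0.000). Tangency of A1 to GK means the radius DK is perpendicular to GK, so D = K + (0, 5.1) = (-39.50, 5.100). On A1, K sits at bearing -90° from D; a 127° counterclockwise sweep puts A at bearing 37°, so A = D + 5.1·(cos 37°, sin 37°) = (-35.43, 8.169). Since A1 is tangent to AH there, DA ⟂ AH, so AH runs along (−sin 37°, cos 37°); with |AH| = 10.4, H = (-41.69, 16.48). Then |GH| = |H − G| = 44.82.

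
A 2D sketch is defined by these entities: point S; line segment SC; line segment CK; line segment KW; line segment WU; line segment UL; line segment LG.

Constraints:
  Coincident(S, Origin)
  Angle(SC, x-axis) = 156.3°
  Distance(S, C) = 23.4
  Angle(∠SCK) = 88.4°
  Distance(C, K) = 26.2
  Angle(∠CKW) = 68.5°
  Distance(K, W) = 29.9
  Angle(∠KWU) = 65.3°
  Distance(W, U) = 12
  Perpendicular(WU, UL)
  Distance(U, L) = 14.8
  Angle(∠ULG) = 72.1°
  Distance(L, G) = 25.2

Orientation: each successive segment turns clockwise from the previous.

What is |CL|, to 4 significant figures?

19.74

∠KWU = 65.3° gives WU at -161.5° from the x-axis; with |WU| = 12.0, U = (-1.142, 7.489). WU is perpendicular to UL, so UL runs at 108.5°; with |UL| = 14.8, L = (-5.838, 21.52). Then |CL| = |L − C| = 19.74.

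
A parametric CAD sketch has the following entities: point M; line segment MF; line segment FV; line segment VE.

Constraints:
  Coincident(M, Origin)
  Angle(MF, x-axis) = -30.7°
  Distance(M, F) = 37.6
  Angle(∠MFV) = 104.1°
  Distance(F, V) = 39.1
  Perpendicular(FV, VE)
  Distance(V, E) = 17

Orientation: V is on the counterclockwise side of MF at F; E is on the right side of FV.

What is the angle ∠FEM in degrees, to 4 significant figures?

24.43°

∠MFV = 104.1°, so FV runs at -30.7° + (180° − 104.1°) = 45.20° from the x-axis; with |FV| = 39.1, V = F + 39.1·(cos 45.20°, sin 45.20°) = (59.88, 8.548). FV is perpendicular to VE; with |VE| = 17.0 on the right of FV, E = V + 17.0·(0.7096, -0.7046) = (71.94, -3.431). Then cos ∠FEM = EF·EM / (|EF||EM|), giving 24.43°.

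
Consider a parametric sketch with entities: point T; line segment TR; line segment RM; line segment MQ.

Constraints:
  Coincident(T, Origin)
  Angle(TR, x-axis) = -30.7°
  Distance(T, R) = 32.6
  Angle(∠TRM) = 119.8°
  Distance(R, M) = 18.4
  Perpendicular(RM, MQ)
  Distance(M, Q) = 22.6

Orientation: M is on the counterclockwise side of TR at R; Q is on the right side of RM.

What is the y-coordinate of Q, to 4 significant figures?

-27.25

T is at the origin; TR runs at -30.7° with length 32.6, so R = 32.6·(cos -30.7°, sin -30.7°) = (28.03, -16.64). ∠TRM = 119.8°, so RM runs at -30.7° + (180° − 119.8°) = 29.50° from the x-axis; with |RM| = 18.4, M = R + 18.4·(cos 29.50°, sin 29.50°) = (44.05, -7.583). The perpendicularity gives MQ at right angles to RM; with |MQ| = 22.6 on the right of RM, Q = M + 22.6·(0.4924, -0.8704) = (55.17, -27.25). So Q.y = -27.25.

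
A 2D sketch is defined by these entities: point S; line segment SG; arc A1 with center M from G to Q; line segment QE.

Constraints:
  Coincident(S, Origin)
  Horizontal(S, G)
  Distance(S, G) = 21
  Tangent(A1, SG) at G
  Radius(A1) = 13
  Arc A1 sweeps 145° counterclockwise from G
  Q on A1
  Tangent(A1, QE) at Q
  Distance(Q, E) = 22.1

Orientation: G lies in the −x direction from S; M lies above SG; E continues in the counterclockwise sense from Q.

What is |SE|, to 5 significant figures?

48.177

S is at the origin; SG is horizontal with |SG| = 21.0 and G on the −x side, so G = (-21.000, 0.0000). Tangency of A1 to SG means the radius MG is perpendicular to SG, so M = G + (0, 13) = (-21.000, 13.000). On A1, G sits at bearing -90° from M; a 145° counterclockwise sweep puts Q at bearing 55°, so Q = M + 13.0·(cos 55°, sin 55°) = (-13.544, 23.649). Since A1 is tangent to QE there, MQ ⟂ QE, so QE runs along (−sin 55°, cos 55°); with |QE| = 22.1, E = (-31.647, 36.325). Then |SE| = |E − S| = 48.177.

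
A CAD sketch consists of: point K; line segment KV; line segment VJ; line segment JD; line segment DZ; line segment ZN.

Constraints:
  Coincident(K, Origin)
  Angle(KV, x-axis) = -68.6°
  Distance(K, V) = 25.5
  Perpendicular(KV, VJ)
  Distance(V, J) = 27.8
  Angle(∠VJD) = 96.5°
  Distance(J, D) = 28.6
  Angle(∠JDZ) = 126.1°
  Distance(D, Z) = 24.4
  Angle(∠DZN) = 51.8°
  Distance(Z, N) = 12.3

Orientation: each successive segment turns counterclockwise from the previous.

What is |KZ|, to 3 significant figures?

23.4

K is at the origin; KV runs at -68.6° with length 25.5, so V = (9.30, -23.7). KV ⟂ VJ, so VJ runs at 21.4°; with |VJ| = 27.8, J = (35.2, -13.6). ∠VJD = 96.5° gives JD at 105° from the x-axis; with |JD| = 28.6, D = (27.8, 14.0). ∠JDZ = 126.1° gives DZ at 159° from the x-axis; with |DZ| = 24.4, Z = (5.09, 22.9). Then |KZ| = |Z − K| = 23.4.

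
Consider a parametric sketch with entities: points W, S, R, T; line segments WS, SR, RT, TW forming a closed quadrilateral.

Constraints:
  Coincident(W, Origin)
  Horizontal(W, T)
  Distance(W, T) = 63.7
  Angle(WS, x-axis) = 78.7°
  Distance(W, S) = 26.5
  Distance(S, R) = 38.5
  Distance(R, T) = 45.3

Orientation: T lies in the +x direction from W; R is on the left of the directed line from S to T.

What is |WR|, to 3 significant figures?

57.1

Checks: |SR| = 38.50 ✓; |RT| = 45.30 ✓.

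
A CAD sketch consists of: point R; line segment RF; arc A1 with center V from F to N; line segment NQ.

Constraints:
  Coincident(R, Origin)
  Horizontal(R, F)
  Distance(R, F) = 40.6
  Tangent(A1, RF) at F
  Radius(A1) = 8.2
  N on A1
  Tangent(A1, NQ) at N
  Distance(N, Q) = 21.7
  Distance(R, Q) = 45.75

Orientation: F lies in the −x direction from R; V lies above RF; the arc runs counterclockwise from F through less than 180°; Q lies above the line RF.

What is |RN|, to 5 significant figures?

33.609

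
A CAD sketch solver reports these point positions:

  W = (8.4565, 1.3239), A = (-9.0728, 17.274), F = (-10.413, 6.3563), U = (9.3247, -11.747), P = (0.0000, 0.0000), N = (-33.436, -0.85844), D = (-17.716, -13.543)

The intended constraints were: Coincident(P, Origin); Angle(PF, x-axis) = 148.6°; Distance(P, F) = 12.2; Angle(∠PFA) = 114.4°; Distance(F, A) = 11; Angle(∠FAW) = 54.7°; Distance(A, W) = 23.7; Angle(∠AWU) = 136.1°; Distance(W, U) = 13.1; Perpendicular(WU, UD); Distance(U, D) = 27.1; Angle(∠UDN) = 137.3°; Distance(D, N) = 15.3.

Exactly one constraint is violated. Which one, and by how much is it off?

Distance(D, N) = 15.3 — off by 4.90.

P = (0.00, 0.00) ✓; PF at 148.6° ✓; |PF| = 12.20 ✓; ∠PFA = 114.4° ✓; |FA| = 11.00 ✓; ∠FAW = 54.70° ✓; |AW| = 23.70 ✓; ∠AWU = 136.1° ✓; |WU| = 13.10 ✓; ∠(WU, UD) = 90.00° ✓; |UD| = 27.10 ✓; ∠UDN = 137.3° ✓; |DN| = 20.20 ✗.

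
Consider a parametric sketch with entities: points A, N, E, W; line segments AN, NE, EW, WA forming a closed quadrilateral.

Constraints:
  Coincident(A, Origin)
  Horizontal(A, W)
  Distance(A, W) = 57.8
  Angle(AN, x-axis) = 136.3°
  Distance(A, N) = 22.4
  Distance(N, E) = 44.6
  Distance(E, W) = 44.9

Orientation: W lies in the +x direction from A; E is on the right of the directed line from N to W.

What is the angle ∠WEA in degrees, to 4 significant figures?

114.7°

Checks: |NE| = 44.60 ✓; |EW| = 44.90 ✓.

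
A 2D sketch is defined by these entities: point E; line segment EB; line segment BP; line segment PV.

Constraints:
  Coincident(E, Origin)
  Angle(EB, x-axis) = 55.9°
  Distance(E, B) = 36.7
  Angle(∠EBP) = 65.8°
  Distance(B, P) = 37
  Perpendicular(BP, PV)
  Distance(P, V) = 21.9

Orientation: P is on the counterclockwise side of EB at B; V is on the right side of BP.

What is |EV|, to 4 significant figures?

59.57

E is at the origin; EB runs at 55.9° with length 36.7, so B = 36.7·(cos 55.9°, sin 55.9°) = (20.58, 30.39). ∠EBP = 65.8°, so BP runs at 55.9° + (180° − 65.8°) = 170.1° from the x-axis; with |BP| = 37.0, P = B + 37.0·(cos 170.1°, sin 170.1°) = (-15.87, 36.75). BP is perpendicular to PV; with |PV| = 21.9 on the right of BP, V = P + 21.9·(0.1719, 0.9851) = (-12.11, 58.33). Then |EV| = |V − E| = 59.57.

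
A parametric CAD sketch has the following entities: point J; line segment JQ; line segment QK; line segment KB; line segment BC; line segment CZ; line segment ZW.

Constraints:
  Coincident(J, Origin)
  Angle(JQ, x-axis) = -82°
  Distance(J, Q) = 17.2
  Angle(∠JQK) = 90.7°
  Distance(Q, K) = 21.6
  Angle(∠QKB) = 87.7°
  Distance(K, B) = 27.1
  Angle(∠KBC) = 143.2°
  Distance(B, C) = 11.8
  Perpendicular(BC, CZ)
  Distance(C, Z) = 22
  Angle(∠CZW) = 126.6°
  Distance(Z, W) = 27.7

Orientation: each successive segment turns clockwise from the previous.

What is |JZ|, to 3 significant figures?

6.41

J is at the origin; JQ runs at -82.0° with length 17.2, so Q = (2.39, -17.0). ∠JQK = 90.7° gives QK at -171° from the x-axis; with |QK| = 21.6, K = (-19.0, -20.3). ∠QKB = 87.7° gives KB at 96.4° from the x-axis; with |KB| = 27.1, B = (-22.0, 6.63). ∠KBC = 143.2° gives BC at 59.6° from the x-axis; with |BC| = 11.8, C = (-16.0, 16.8). BC ⟂ CZ, so CZ runs at -30.4°; with |CZ| = 22.0, Z = (2.97, 5.68). Then |JZ| = |Z − J| = 6.41.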